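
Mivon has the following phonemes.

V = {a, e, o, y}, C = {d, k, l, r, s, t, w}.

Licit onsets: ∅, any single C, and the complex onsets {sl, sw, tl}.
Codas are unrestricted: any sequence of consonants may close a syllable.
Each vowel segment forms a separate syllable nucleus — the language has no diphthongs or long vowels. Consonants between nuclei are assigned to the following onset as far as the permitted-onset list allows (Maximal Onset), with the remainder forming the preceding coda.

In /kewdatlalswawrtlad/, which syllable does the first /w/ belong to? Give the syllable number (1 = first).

1

Vowels present: e, a, a, a, a; each is a nucleus, giving 5 syllables.
σ1/σ2 boundary: /wd/; trying suffixes from longest down, /d/ is the first permitted one, so coda /w/ | onset /d/.
σ2/σ3 boundary: /tl/ is a licit onset in full, so it all attaches to the next syllable.
σ3/σ4 boundary: /lsw/ — longest licit onset from the right is /sw/, leaving /l/ as coda.
σ4/σ5 boundary: cluster /wrtl/ — the longest permitted-onset suffix is /tl/; onset = /tl/, preceding coda = /wr/.
So the parse is kew.da.tlal.swawr.tlad.
The first /w/ is in the coda of syllable 1 (/kew/).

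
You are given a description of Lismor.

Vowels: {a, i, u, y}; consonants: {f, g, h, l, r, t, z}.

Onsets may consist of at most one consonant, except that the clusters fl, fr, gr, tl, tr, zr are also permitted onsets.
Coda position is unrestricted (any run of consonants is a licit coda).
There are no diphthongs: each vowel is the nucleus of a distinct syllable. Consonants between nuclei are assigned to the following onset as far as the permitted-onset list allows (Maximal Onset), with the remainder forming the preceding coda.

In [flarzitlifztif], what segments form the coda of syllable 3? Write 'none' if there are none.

Vowels present: a, i, i, i; each is a nucleus, giving 4 syllables.
σ1/σ2 boundary: /rz/; trying suffixes from longest down, /z/ is the first permitted one, so coda /r/ | onset /z/.
σ2/σ3 boundary: cluster /tl/ — /tl/ is itself a permitted onset, so the whole cluster goes right; preceding coda = ∅.
σ3/σ4 boundary: cluster /fzt/ — the longest permitted-onset suffix is /t/; onset = /t/, preceding coda = /fz/.
So the parse is flar.zi.tlifz.tif.
Syllable 3 is /tlifz/: onset /tl/, nucleus /i/, coda /fz/.

fz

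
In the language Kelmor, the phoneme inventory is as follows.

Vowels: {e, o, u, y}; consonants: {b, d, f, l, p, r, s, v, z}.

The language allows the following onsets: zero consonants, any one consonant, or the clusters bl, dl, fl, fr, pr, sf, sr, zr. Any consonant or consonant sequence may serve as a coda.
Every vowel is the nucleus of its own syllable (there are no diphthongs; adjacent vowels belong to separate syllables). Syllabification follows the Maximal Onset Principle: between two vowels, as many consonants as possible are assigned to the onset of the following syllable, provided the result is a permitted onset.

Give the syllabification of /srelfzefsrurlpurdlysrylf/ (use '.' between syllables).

The vowels are e, e, u, u, y, y — 6 nuclei, so 6 syllables.
V1 /e/ – V2 /e/: /lfz/; trying suffixes from longest down, /z/ is the first permitted one, so coda /lf/ | onset /z/.
V2 /e/ – V3 /u/: cluster /fsr/ — the longest permitted-onset suffix is /sr/; onset = /sr/, preceding coda = /f/.
V3 /u/ – V4 /u/: cluster /rlp/ — the longest permitted-onset suffix is /p/; onset = /p/, preceding coda = /rl/.
V4 /u/ – V5 /y/: /rdl/; trying suffixes from longest down, /dl/ is the first permitted one, so coda /r/ | onset /dl/.
V5 /y/ – V6 /y/: /sr/ is a licit onset in full, so it all attaches to the next syllable.

srelf.zef.srurl.pur.dly.srylf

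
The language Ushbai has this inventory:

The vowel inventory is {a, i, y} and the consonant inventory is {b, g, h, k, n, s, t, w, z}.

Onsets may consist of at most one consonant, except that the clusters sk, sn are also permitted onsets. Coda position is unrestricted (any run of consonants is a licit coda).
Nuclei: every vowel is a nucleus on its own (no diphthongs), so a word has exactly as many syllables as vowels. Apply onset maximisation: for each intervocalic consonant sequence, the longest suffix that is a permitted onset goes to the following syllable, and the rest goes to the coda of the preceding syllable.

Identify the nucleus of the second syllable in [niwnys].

y

Vowels present: i, y; each is a nucleus, giving 2 syllables.
The second nucleus (vowel 2 from the left) is /y/.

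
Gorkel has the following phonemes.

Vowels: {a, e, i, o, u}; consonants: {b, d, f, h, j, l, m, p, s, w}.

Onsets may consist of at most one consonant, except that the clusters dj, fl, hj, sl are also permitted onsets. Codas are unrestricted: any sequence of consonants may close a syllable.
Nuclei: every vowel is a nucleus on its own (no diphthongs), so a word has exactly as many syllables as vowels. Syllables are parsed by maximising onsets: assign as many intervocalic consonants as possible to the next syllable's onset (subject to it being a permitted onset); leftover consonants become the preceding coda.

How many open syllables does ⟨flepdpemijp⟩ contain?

1

Nuclei (vowels): e, e, i → 3 syllables.
Between /e/ (V1) and /e/ (V2): cluster /pdp/ — the longest permitted-onset suffix is /p/; onset = /p/, preceding coda = /pd/.
Between /e/ (V2) and /i/ (V3): just /m/ — single C goes to the following onset.
Result: flepd.pe.mijp.
Classifying each syllable: /flepd/ (closed), /pe/ (open), /mijp/ (closed).
Open syllables: 1.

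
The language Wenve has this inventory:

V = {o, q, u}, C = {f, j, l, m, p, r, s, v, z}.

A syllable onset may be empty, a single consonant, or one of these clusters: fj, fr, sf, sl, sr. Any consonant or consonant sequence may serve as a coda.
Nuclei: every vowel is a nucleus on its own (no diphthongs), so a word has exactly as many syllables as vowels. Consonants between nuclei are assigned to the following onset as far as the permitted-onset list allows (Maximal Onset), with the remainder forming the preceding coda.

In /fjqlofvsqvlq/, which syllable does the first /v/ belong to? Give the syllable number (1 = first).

2

Nuclei (vowels): q, o, q, q → 4 syllables.
V1 /q/ – V2 /o/: /l/ is a single consonant, so it becomes the next onset.
V2 /o/ – V3 /q/: /fvs/; trying suffixes from longest down, /s/ is the first permitted one, so coda /fv/ | onset /s/.
V3 /q/ – V4 /q/: /vl/ — longest licit onset from the right is /l/, leaving /v/ as coda.
So the parse is fjq.lofv.sqv.lq.
The first /v/ is in the coda of syllable 2 (/lofv/).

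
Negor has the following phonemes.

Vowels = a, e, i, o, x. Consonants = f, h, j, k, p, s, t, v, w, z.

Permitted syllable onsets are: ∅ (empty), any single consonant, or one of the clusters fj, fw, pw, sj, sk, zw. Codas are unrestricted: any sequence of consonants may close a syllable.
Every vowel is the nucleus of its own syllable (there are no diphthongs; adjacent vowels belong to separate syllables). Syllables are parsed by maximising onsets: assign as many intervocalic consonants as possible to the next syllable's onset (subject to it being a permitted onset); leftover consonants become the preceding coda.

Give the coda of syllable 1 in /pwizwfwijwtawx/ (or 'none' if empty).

The vowels are i, i, a, x — 4 nuclei, so 4 syllables.
Between /i/ (V1) and /i/ (V2): /zwfw/ — longest licit onset from the right is /fw/, leaving /zw/ as coda.
Between /i/ (V2) and /a/ (V3): /jwt/ — longest licit onset from the right is /t/, leaving /jw/ as coda.
Between /a/ (V3) and /x/ (V4): /w/ is a single consonant, so it becomes the next onset.
Syllabification: pwizw.fwijw.ta.wx.
Syllable 1 is /pwizw/: onset /pw/, nucleus /i/, coda /zw/.

zw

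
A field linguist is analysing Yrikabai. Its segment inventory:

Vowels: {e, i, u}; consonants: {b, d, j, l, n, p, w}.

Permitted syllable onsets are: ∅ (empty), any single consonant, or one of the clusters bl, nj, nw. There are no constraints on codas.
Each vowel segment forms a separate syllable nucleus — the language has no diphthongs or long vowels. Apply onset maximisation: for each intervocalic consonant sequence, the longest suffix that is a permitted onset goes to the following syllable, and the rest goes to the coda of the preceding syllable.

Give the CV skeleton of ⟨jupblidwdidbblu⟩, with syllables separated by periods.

Nuclei (vowels): u, i, i, u → 4 syllables.
V1 /u/ – V2 /i/: /pbl/ splits as /p/ + /bl/ (/bl/ is the longest suffix that is a licit onset).
V2 /i/ – V3 /i/: cluster /dwd/ — the longest permitted-onset suffix is /d/; onset = /d/, preceding coda = /dw/.
V3 /i/ – V4 /u/: /dbbl/; trying suffixes from longest down, /bl/ is the first permitted one, so coda /db/ | onset /bl/.
Syllabification: jup.blidw.didb.blu.
Mapping each syllable to C/V: /jup/ → CVC, /blidw/ → CCVCC, /didb/ → CVCC, /blu/ → CCV.

CVC.CCVCC.CVCC.CCV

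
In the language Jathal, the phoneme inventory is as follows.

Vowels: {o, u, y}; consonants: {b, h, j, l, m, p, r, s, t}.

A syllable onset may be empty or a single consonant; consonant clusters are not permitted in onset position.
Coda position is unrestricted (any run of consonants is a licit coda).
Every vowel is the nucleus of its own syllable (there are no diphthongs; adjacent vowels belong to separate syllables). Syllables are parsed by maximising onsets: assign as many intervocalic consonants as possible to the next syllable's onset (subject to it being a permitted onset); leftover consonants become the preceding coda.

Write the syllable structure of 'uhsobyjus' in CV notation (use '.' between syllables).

Nuclei (vowels): u, o, y, u → 4 syllables.
σ1/σ2 boundary: /hs/ splits as /h/ + /s/ (/s/ is the longest suffix that is a licit onset).
σ2/σ3 boundary: just /b/ — single C goes to the following onset.
σ3/σ4 boundary: just /j/ — single C goes to the following onset.
Result: uh.so.by.jus.
Mapping each syllable to C/V: /uh/ → VC, /so/ → CV, /by/ → CV, /jus/ → CVC.

VC.CV.CV.CVC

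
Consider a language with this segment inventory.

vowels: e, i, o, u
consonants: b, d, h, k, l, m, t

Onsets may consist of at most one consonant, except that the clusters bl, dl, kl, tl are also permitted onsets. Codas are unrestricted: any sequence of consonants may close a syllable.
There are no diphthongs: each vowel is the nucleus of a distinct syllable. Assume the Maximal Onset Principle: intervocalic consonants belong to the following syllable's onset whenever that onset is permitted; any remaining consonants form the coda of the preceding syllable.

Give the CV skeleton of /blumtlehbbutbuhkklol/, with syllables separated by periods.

CCVC.CCVCC.CVC.CVCC.CCVC

Nuclei (vowels): u, e, u, u, o → 5 syllables.
V1 /u/ – V2 /e/: cluster /mtl/ — the longest permitted-onset suffix is /tl/; onset = /tl/, preceding coda = /m/.
V2 /e/ – V3 /u/: /hbb/ — longest licit onset from the right is /b/, leaving /hb/ as coda.
V3 /u/ – V4 /u/: /tb/ splits as /t/ + /b/ (/b/ is the longest suffix that is a licit onset).
V4 /u/ – V5 /o/: /hkkl/; trying suffixes from longest down, /kl/ is the first permitted one, so coda /hk/ | onset /kl/.
Result: blum.tlehb.but.buhk.klol.
Mapping each syllable to C/V: /blum/ → CCVC, /tlehb/ → CCVCC, /but/ → CVC, /buhk/ → CVCC, /klol/ → CCVC.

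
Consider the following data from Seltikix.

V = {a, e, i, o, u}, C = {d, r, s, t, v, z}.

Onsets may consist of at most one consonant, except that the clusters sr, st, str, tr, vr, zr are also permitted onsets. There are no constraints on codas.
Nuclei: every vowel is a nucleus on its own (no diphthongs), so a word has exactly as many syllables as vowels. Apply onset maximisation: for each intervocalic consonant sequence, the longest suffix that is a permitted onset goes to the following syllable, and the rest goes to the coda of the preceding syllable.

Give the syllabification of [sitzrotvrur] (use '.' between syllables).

sit.zrot.vrur

Nuclei (vowels): i, o, u → 3 syllables.
Between /i/ (V1) and /o/ (V2): /tzr/ splits as /t/ + /zr/ (/zr/ is the longest suffix that is a licit onset).
Between /o/ (V2) and /u/ (V3): /tvr/ — longest licit onset from the right is /vr/, leaving /t/ as coda.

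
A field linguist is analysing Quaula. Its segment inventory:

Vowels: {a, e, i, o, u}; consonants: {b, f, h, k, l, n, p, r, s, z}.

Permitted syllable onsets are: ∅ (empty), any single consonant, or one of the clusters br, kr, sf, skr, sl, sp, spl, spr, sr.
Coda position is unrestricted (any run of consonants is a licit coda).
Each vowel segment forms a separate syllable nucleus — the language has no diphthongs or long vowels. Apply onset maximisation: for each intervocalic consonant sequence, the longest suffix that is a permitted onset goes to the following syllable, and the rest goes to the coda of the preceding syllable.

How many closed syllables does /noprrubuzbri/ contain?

Vowels present: o, u, u, i; each is a nucleus, giving 4 syllables.
V1 /o/ – V2 /u/: cluster /prr/ — the longest permitted-onset suffix is /r/; onset = /r/, preceding coda = /pr/.
V2 /u/ – V3 /u/: just /b/ — single C goes to the following onset.
V3 /u/ – V4 /i/: /zbr/ — longest licit onset from the right is /br/, leaving /z/ as coda.
Syllabification: nopr.ru.buz.bri.
Classifying each syllable: /nopr/ (closed), /ru/ (open), /buz/ (closed), /bri/ (open).
Closed syllables: 2.

2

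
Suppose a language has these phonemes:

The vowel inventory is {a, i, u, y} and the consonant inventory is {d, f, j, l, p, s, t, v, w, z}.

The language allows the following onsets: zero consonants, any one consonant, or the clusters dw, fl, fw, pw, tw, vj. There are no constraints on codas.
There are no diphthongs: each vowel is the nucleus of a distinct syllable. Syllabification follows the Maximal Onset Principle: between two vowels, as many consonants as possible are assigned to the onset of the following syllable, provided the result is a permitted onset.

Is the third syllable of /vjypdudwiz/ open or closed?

closed

Nuclei (vowels): y, u, i → 3 syllables.
σ1/σ2 boundary: /pd/; trying suffixes from longest down, /d/ is the first permitted one, so coda /p/ | onset /d/.
σ2/σ3 boundary: /dw/ — entire cluster is a permitted onset → onset /dw/, coda ∅.
Syllabification: vjyp.du.dwiz.
Syllable 3 is /dwiz/ with coda /z/, so it is closed.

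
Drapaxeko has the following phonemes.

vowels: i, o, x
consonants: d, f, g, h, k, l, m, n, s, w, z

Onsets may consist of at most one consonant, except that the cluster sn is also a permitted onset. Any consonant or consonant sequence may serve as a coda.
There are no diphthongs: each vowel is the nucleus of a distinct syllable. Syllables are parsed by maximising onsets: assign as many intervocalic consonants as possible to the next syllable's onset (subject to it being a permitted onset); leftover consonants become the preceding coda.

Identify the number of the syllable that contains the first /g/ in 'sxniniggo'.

3

The vowels are x, i, i, o — 4 nuclei, so 4 syllables.
V1 /x/ – V2 /i/: /n/ → onset of the next syllable (single consonants are always licit onsets).
V2 /i/ – V3 /i/: just /n/ — single C goes to the following onset.
V3 /i/ – V4 /o/: /gg/ splits as /g/ + /g/ (/g/ is the longest suffix that is a licit onset).
So the parse is sx.ni.nig.go.
The first /g/ is in the coda of syllable 3 (/nig/).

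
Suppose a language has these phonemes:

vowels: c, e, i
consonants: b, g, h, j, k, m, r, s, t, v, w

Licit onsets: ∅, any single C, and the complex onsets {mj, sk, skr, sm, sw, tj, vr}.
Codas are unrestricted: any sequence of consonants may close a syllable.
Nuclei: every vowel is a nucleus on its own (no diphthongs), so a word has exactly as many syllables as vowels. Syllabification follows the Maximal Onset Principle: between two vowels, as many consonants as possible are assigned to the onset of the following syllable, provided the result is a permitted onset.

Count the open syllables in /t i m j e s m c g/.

2

Nuclei (vowels): i, e, c → 3 syllables.
V1 /i/ – V2 /e/: /mj/ — entire cluster is a permitted onset → onset /mj/, coda ∅.
V2 /e/ – V3 /c/: /sm/ is a licit onset in full, so it all attaches to the next syllable.
Putting it together: ti.mje.smcg.
Classifying each syllable: /ti/ (open), /mje/ (open), /smcg/ (closed).
Open syllables: 2.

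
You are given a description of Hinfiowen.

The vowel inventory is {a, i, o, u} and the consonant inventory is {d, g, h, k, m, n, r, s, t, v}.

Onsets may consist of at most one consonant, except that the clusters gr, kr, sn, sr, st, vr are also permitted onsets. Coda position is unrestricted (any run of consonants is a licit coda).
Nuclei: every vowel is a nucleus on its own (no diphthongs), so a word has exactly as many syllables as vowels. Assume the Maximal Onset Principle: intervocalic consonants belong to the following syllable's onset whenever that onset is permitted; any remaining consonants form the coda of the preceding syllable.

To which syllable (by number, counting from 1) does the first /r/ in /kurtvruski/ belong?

Vowels present: u, u, i; each is a nucleus, giving 3 syllables.
σ1/σ2 boundary: /rtvr/ — longest licit onset from the right is /vr/, leaving /rt/ as coda.
σ2/σ3 boundary: /sk/; trying suffixes from longest down, /k/ is the first permitted one, so coda /s/ | onset /k/.
Syllabification: kurt.vrus.ki.
The first /r/ is in the coda of syllable 1 (/kurt/).

1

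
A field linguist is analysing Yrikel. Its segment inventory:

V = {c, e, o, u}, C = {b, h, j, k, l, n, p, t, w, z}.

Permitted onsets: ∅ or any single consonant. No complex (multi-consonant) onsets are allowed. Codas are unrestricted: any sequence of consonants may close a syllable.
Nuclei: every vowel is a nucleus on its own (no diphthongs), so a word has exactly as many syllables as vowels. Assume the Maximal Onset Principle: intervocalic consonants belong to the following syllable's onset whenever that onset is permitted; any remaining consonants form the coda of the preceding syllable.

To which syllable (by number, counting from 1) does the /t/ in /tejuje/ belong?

1

Nuclei (vowels): e, u, e → 3 syllables.
σ1/σ2 boundary: /j/ → onset of the next syllable (single consonants are always licit onsets).
σ2/σ3 boundary: /j/ is a single consonant, so it becomes the next onset.
So the parse is te.ju.je.
The /t/ is in the onset of syllable 1 (/te/).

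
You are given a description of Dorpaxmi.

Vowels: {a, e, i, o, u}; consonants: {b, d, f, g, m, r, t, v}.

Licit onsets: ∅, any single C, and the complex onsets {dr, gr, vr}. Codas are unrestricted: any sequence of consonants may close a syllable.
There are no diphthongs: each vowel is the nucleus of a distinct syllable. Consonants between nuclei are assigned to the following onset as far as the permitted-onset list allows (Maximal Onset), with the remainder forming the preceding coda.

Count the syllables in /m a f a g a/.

Vowels present: a, a, a; each is a nucleus, giving 3 syllables.

3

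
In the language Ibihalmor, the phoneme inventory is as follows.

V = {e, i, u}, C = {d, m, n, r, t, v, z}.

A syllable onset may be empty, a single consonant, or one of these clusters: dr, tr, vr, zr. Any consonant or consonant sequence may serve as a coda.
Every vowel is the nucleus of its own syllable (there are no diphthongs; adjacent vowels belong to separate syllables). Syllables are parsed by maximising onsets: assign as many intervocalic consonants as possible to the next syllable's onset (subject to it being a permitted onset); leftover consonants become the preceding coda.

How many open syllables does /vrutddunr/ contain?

Nuclei (vowels): u, u → 2 syllables.
/u…u/ gap (V1→V2): /tdd/ — longest licit onset from the right is /d/, leaving /td/ as coda.
Syllabification: vrutd.dunr.
Classifying each syllable: /vrutd/ (closed), /dunr/ (closed).
Open syllables: 0.

0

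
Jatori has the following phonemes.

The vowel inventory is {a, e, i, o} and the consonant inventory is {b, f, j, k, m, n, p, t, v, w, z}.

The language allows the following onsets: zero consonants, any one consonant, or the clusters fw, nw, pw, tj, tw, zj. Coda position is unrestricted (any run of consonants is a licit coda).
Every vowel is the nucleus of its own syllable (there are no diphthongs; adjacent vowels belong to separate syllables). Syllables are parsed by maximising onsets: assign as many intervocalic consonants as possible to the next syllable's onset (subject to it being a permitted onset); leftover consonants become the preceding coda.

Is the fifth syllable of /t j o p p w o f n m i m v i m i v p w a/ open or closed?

Nuclei (vowels): o, o, i, i, i, a → 6 syllables.
/o…o/ gap (V1→V2): /ppw/; trying suffixes from longest down, /pw/ is the first permitted one, so coda /p/ | onset /pw/.
/o…i/ gap (V2→V3): /fnm/; trying suffixes from longest down, /m/ is the first permitted one, so coda /fn/ | onset /m/.
/i…i/ gap (V3→V4): /mv/ — longest licit onset from the right is /v/, leaving /m/ as coda.
/i…i/ gap (V4→V5): /m/ is a single consonant, so it becomes the next onset.
/i…a/ gap (V5→V6): /vpw/; trying suffixes from longest down, /pw/ is the first permitted one, so coda /v/ | onset /pw/.
Syllabification: tjop.pwofn.mim.vi.miv.pwa.
Syllable 5 is /miv/ with coda /v/, so it is closed.

closed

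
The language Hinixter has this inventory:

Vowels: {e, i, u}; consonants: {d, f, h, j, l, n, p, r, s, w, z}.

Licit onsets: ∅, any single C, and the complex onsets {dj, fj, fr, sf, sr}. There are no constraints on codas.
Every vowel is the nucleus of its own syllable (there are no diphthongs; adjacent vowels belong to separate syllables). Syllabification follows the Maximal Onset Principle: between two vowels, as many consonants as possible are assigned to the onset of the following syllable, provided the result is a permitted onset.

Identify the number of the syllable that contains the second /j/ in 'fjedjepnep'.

The vowels are e, e, e — 3 nuclei, so 3 syllables.
σ1/σ2 boundary: /dj/ — entire cluster is a permitted onset → onset /dj/, coda ∅.
σ2/σ3 boundary: /pn/ — longest licit onset from the right is /n/, leaving /p/ as coda.
Putting it together: fje.djep.nep.
The second /j/ is in the onset of syllable 2 (/djep/).

2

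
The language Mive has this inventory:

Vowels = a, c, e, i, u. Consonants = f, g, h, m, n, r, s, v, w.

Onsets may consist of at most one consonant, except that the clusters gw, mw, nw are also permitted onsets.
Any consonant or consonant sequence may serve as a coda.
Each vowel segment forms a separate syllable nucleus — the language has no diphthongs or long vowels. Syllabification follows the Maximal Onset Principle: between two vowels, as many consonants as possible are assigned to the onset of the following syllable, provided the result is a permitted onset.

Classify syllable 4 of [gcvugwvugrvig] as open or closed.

closed

The vowels are c, u, u, i — 4 nuclei, so 4 syllables.
Between /c/ (V1) and /u/ (V2): /v/ → onset of the next syllable (single consonants are always licit onsets).
Between /u/ (V2) and /u/ (V3): cluster /gwv/ — the longest permitted-onset suffix is /v/; onset = /v/, preceding coda = /gw/.
Between /u/ (V3) and /i/ (V4): /grv/ splits as /gr/ + /v/ (/v/ is the longest suffix that is a licit onset).
Result: gc.vugw.vugr.vig.
Syllable 4 is /vig/ with coda /g/, so it is closed.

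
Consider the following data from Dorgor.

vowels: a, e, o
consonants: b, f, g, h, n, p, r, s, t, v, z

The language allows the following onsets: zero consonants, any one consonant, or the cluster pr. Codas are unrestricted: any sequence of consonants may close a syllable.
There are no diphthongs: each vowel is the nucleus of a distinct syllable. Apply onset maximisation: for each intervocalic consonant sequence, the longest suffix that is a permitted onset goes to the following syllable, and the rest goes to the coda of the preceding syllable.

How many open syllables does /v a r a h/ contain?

Nuclei (vowels): a, a → 2 syllables.
σ1/σ2 boundary: just /r/ — single C goes to the following onset.
Result: va.rah.
Classifying each syllable: /va/ (open), /rah/ (closed).
Open syllables: 1.

1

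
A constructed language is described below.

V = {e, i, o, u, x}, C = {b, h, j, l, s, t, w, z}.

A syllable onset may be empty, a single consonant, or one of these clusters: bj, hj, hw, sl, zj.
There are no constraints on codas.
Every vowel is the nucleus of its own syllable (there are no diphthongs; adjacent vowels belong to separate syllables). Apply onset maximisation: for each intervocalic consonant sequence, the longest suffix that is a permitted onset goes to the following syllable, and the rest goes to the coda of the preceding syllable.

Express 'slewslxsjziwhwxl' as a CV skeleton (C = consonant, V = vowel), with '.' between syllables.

Vowels present: e, x, i, x; each is a nucleus, giving 4 syllables.
V1 /e/ – V2 /x/: /wsl/ — longest licit onset from the right is /sl/, leaving /w/ as coda.
V2 /x/ – V3 /i/: cluster /sjz/ — the longest permitted-onset suffix is /z/; onset = /z/, preceding coda = /sj/.
V3 /i/ – V4 /x/: /whw/; trying suffixes from longest down, /hw/ is the first permitted one, so coda /w/ | onset /hw/.
Putting it together: slew.slxsj.ziw.hwxl.
Mapping each syllable to C/V: /slew/ → CCVC, /slxsj/ → CCVCC, /ziw/ → CVC, /hwxl/ → CCVC.

CCVC.CCVCC.CVC.CCVC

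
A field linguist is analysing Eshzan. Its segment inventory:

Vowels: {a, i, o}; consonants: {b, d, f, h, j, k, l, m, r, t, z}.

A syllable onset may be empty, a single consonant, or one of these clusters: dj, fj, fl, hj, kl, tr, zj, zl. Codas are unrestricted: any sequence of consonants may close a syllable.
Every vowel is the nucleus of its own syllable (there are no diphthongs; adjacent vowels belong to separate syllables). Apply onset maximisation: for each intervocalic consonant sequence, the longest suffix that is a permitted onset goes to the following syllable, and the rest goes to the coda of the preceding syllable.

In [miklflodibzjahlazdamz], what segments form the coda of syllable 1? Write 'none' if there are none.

Nuclei (vowels): i, o, i, a, a, a → 6 syllables.
/i…o/ gap (V1→V2): /klfl/ — longest licit onset from the right is /fl/, leaving /kl/ as coda.
/o…i/ gap (V2→V3): /d/ is a single consonant, so it becomes the next onset.
/i…a/ gap (V3→V4): cluster /bzj/ — the longest permitted-onset suffix is /zj/; onset = /zj/, preceding coda = /b/.
/a…a/ gap (V4→V5): /hl/; trying suffixes from longest down, /l/ is the first permitted one, so coda /h/ | onset /l/.
/a…a/ gap (V5→V6): /zd/; trying suffixes from longest down, /d/ is the first permitted one, so coda /z/ | onset /d/.
Putting it together: mikl.flo.dib.zjah.laz.damz.
Syllable 1 is /mikl/: onset /m/, nucleus /i/, coda /kl/.

kl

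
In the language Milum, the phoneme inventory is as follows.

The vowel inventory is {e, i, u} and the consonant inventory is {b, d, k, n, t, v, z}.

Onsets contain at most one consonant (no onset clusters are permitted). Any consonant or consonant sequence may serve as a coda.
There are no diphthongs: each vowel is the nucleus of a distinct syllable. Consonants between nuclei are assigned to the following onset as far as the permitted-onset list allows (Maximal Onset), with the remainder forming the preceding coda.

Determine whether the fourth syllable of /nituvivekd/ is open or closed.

closed

Nuclei (vowels): i, u, i, e → 4 syllables.
Between /i/ (V1) and /u/ (V2): /t/ → onset of the next syllable (single consonants are always licit onsets).
Between /u/ (V2) and /i/ (V3): /v/ is a single consonant, so it becomes the next onset.
Between /i/ (V3) and /e/ (V4): /v/ → onset of the next syllable (single consonants are always licit onsets).
Syllabification: ni.tu.vi.vekd.
Syllable 4 is /vekd/ with coda /kd/, so it is closed.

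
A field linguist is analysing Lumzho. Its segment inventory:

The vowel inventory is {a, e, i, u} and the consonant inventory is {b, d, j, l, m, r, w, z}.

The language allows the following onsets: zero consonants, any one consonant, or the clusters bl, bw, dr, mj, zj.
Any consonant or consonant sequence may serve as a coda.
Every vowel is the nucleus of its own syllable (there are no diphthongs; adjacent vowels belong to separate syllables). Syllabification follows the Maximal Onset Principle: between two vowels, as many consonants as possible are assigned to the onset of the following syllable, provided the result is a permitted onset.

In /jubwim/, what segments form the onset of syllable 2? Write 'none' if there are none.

bw

Vowels present: u, i; each is a nucleus, giving 2 syllables.
V1 /u/ – V2 /i/: /bw/ is a licit onset in full, so it all attaches to the next syllable.
Putting it together: ju.bwim.
Syllable 2 is /bwim/: onset /bw/, nucleus /i/, coda /m/.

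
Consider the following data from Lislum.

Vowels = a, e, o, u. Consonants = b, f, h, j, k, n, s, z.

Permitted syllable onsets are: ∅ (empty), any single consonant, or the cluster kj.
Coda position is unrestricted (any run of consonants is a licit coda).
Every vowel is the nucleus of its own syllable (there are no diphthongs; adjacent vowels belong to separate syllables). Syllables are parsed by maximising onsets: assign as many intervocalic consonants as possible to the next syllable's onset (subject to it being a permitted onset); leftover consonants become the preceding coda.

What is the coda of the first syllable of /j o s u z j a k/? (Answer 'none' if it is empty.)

Nuclei (vowels): o, u, a → 3 syllables.
/o…u/ gap (V1→V2): /s/ is a single consonant, so it becomes the next onset.
/u…a/ gap (V2→V3): /zj/; trying suffixes from longest down, /j/ is the first permitted one, so coda /z/ | onset /j/.
Syllabification: jo.suz.jak.
Syllable 1 is /jo/: onset /j/, nucleus /o/, coda ∅.

none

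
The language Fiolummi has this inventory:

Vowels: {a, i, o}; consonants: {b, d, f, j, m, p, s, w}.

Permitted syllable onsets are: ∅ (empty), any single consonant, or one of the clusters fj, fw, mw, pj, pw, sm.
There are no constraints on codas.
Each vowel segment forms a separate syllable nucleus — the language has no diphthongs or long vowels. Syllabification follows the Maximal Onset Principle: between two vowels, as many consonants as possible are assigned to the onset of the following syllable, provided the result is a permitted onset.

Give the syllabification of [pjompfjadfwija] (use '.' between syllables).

Nuclei (vowels): o, a, i, a → 4 syllables.
V1 /o/ – V2 /a/: cluster /mpfj/ — the longest permitted-onset suffix is /fj/; onset = /fj/, preceding coda = /mp/.
V2 /a/ – V3 /i/: /dfw/ splits as /d/ + /fw/ (/fw/ is the longest suffix that is a licit onset).
V3 /i/ – V4 /a/: /j/ is a single consonant, so it becomes the next onset.

pjomp.fjad.fwi.ja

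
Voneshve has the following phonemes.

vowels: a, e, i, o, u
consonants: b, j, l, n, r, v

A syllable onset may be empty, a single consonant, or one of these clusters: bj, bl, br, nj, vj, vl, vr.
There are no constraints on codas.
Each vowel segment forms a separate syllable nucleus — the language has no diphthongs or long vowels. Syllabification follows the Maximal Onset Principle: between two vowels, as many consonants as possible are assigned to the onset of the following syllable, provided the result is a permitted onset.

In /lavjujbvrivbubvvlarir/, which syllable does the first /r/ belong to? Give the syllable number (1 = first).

3

Nuclei (vowels): a, u, i, u, a, i → 6 syllables.
σ1/σ2 boundary: /vj/ is a licit onset in full, so it all attaches to the next syllable.
σ2/σ3 boundary: /jbvr/; trying suffixes from longest down, /vr/ is the first permitted one, so coda /jb/ | onset /vr/.
σ3/σ4 boundary: /vb/; trying suffixes from longest down, /b/ is the first permitted one, so coda /v/ | onset /b/.
σ4/σ5 boundary: /bvvl/ splits as /bv/ + /vl/ (/vl/ is the longest suffix that is a licit onset).
σ5/σ6 boundary: /r/ is a single consonant, so it becomes the next onset.
Putting it together: la.vjujb.vriv.bubv.vla.rir.
The first /r/ is in the onset of syllable 3 (/vriv/).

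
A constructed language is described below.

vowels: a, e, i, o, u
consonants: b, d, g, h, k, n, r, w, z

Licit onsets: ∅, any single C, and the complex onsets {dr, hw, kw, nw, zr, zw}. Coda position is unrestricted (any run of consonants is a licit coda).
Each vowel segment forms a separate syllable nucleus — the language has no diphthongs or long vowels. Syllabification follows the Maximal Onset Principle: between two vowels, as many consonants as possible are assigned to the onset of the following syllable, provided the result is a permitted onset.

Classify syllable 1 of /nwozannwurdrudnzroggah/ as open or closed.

open

Nuclei (vowels): o, a, u, u, o, a → 6 syllables.
σ1/σ2 boundary: just /z/ — single C goes to the following onset.
σ2/σ3 boundary: /nnw/; trying suffixes from longest down, /nw/ is the first permitted one, so coda /n/ | onset /nw/.
σ3/σ4 boundary: cluster /rdr/ — the longest permitted-onset suffix is /dr/; onset = /dr/, preceding coda = /r/.
σ4/σ5 boundary: /dnzr/; trying suffixes from longest down, /zr/ is the first permitted one, so coda /dn/ | onset /zr/.
σ5/σ6 boundary: /gg/ splits as /g/ + /g/ (/g/ is the longest suffix that is a licit onset).
Putting it together: nwo.zan.nwur.drudn.zrog.gah.
Syllable 1 is /nwo/; it ends in its nucleus with no coda, so it is open.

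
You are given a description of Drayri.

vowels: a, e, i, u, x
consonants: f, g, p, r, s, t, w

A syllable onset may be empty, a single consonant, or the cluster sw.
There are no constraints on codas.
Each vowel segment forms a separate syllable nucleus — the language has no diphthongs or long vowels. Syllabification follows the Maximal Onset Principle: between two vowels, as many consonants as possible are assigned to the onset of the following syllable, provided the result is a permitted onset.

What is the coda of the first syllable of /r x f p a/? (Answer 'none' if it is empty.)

The vowels are x, a — 2 nuclei, so 2 syllables.
σ1/σ2 boundary: /fp/ splits as /f/ + /p/ (/p/ is the longest suffix that is a licit onset).
Syllabification: rxf.pa.
Syllable 1 is /rxf/: onset /r/, nucleus /x/, coda /f/.

f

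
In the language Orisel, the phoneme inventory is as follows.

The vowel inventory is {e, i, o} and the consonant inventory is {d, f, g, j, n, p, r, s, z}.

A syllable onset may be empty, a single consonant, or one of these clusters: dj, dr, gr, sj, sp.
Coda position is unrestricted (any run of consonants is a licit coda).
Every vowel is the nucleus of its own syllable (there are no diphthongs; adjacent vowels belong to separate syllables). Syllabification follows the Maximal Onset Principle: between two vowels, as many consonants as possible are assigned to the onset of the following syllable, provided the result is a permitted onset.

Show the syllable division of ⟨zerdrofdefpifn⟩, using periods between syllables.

zer.drof.def.pifn

Vowels present: e, o, e, i; each is a nucleus, giving 4 syllables.
V1 /e/ – V2 /o/: /rdr/ — longest licit onset from the right is /dr/, leaving /r/ as coda.
V2 /o/ – V3 /e/: /fd/ — longest licit onset from the right is /d/, leaving /f/ as coda.
V3 /e/ – V4 /i/: /fp/; trying suffixes from longest down, /p/ is the first permitted one, so coda /f/ | onset /p/.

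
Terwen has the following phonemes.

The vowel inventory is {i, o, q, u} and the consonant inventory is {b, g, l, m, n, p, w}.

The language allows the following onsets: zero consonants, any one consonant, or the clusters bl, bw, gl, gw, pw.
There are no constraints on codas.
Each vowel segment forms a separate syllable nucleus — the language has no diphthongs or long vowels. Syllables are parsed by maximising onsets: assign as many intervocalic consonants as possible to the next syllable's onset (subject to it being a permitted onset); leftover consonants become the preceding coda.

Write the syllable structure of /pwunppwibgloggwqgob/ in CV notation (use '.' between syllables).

Vowels present: u, i, o, q, o; each is a nucleus, giving 5 syllables.
Between /u/ (V1) and /i/ (V2): cluster /nppw/ — the longest permitted-onset suffix is /pw/; onset = /pw/, preceding coda = /np/.
Between /i/ (V2) and /o/ (V3): /bgl/ — longest licit onset from the right is /gl/, leaving /b/ as coda.
Between /o/ (V3) and /q/ (V4): /ggw/ — longest licit onset from the right is /gw/, leaving /g/ as coda.
Between /q/ (V4) and /o/ (V5): just /g/ — single C goes to the following onset.
Result: pwunp.pwib.glog.gwq.gob.
Mapping each syllable to C/V: /pwunp/ → CCVCC, /pwib/ → CCVC, /glog/ → CCVC, /gwq/ → CCV, /gob/ → CVC.

CCVCC.CCVC.CCVC.CCV.CVC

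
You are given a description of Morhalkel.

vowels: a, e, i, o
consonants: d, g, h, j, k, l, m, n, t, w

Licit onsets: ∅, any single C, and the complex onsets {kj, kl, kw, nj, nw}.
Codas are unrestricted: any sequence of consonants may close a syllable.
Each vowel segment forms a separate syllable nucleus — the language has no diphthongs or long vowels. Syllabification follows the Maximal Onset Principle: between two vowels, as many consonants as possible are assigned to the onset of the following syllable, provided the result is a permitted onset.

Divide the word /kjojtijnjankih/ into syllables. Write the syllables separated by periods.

Nuclei (vowels): o, i, a, i → 4 syllables.
σ1/σ2 boundary: /jt/ — longest licit onset from the right is /t/, leaving /j/ as coda.
σ2/σ3 boundary: /jnj/; trying suffixes from longest down, /nj/ is the first permitted one, so coda /j/ | onset /nj/.
σ3/σ4 boundary: cluster /nk/ — the longest permitted-onset suffix is /k/; onset = /k/, preceding coda = /n/.

kjoj.tij.njan.kih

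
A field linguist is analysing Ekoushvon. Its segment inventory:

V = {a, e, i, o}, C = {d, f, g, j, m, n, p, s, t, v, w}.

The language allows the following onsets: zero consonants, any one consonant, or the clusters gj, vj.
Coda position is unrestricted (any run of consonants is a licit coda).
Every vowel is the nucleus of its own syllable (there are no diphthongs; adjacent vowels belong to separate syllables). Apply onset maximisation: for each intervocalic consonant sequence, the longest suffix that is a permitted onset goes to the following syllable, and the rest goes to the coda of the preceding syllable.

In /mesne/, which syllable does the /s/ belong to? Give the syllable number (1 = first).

The vowels are e, e — 2 nuclei, so 2 syllables.
σ1/σ2 boundary: /sn/ — longest licit onset from the right is /n/, leaving /s/ as coda.
So the parse is mes.ne.
The /s/ is in the coda of syllable 1 (/mes/).

1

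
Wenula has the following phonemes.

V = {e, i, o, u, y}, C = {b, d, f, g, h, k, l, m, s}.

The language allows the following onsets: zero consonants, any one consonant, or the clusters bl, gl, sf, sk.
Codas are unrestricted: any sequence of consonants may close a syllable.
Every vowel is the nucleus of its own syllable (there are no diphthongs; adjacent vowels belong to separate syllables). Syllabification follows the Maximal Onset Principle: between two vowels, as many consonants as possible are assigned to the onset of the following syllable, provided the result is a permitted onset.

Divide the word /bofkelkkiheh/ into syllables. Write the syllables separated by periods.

Nuclei (vowels): o, e, i, e → 4 syllables.
V1 /o/ – V2 /e/: cluster /fk/ — the longest permitted-onset suffix is /k/; onset = /k/, preceding coda = /f/.
V2 /e/ – V3 /i/: /lkk/; trying suffixes from longest down, /k/ is the first permitted one, so coda /lk/ | onset /k/.
V3 /i/ – V4 /e/: /h/ → onset of the next syllable (single consonants are always licit onsets).

bof.kelk.ki.heh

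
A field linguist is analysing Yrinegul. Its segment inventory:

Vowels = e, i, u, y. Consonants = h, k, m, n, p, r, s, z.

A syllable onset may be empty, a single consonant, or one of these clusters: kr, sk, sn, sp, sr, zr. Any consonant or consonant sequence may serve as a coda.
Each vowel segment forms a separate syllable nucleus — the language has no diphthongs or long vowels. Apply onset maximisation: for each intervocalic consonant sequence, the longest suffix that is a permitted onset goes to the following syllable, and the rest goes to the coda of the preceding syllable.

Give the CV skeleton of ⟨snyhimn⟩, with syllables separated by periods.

CCV.CVCC

The vowels are y, i — 2 nuclei, so 2 syllables.
V1 /y/ – V2 /i/: /h/ is a single consonant, so it becomes the next onset.
Result: sny.himn.
Mapping each syllable to C/V: /sny/ → CCV, /himn/ → CVCC.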